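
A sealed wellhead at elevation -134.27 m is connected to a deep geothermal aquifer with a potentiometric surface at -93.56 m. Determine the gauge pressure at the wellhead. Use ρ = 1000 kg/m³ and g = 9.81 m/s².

P ≈ 399 kPa

Head above the cap: Δh = -93.56 − (-134.27) = 40.71 m.
P = ρgΔh = 1000 × 9.81 × 40.71 = 399365 Pa ≈ 399 kPa.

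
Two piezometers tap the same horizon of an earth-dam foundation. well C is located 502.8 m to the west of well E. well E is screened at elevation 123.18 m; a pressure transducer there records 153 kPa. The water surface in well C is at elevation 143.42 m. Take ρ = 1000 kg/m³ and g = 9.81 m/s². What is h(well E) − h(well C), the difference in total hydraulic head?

Δh ≈ -4.64 m

Pressure head at well E: ψ = P/(ρg) = 153×1000 / (1000 × 9.81) = 15.60 m.
Total head at well E: h = z + ψ = 123.18 + 15.60 = 138.78 m.
Total head at well C: h = 143.42 m (water level in the piezometer is the total head).
Head difference: h(well E) − h(well C) = 138.78 − 143.42 = -4.64 m.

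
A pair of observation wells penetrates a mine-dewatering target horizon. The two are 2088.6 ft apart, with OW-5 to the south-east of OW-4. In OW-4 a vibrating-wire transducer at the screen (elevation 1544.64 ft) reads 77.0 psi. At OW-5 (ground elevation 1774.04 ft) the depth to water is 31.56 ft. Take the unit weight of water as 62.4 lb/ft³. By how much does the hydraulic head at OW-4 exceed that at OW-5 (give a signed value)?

Δh ≈ -20.15 ft

Pressure head at OW-4: ψ = 144·P/γ = 144 × 77.0 / 62.4 = 177.69 ft.
Total head at OW-4: h = z + ψ = 1544.64 + 177.69 = 1722.33 ft.
Total head at OW-5: h = 1774.04 − 31.56 = 1742.48 ft.
Head difference: h(OW-4) − h(OW-5) = 1722.33 − 1742.48 = -20.15 ft.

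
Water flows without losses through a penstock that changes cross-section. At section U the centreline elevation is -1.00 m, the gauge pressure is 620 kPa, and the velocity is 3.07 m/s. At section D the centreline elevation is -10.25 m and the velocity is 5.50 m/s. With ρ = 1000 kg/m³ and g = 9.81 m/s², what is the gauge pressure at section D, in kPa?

Pressure head at U: ψ₁ = P₁/(ρg) = 620×1000 / (1000 × 9.81) = 63.20 m.
Velocity heads: v₁²/2g = 3.07²/19.62 = 0.480 m; v₂²/2g = 5.50²/19.62 = 1.542 m.
Total head H = z₁ + ψ₁ + v₁²/2g = -1.00 + 63.20 + 0.480 = 62.68 m.
ψ₂ = H − z₂ − v₂²/2g = 62.68 − (-10.25) − 1.542 = 71.39 m.
P₂ = ρgψ₂ = 1000 × 9.81 × 71.39 ≈ 700 kPa.

P₂ ≈ 700 kPa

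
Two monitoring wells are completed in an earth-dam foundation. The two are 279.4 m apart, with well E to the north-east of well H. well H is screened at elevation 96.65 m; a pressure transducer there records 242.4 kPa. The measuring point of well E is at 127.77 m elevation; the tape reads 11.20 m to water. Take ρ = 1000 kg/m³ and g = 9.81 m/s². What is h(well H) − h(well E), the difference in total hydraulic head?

Δh ≈ 4.79 m

Pressure head at well H: ψ = P/(ρg) = 242.4×1000 / (1000 × 9.81) = 24.71 m.
Total head at well H: h = z + ψ = 96.65 + 24.71 = 121.36 m.
Total head at well E: h = 127.77 − 11.20 = 116.57 m.
Head difference: h(well H) − h(well E) = 121.36 − 116.57 = 4.79 m.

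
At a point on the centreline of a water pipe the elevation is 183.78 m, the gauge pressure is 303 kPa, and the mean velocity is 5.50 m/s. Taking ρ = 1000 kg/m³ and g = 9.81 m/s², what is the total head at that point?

h ≈ 216.21 m

Pressure head ψ = P/(ρg) = 303×1000 / (1000 × 9.81) = 30.89 m.
Velocity head = v²/(2g) = 5.50² / (2 × 9.81) = 1.542 m.
h = z + ψ + v²/(2g) = 183.78 + 30.89 + 1.542 = 216.21 m.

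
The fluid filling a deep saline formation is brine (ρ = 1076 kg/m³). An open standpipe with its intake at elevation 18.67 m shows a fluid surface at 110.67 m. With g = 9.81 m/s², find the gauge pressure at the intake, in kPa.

P ≈ 971 kPa

Pressure head ψ = h − z = 110.67 − 18.67 = 92.00 m.
P = ρgψ = 1076 × 9.81 × 92.00 = 971112 Pa ≈ 971 kPa.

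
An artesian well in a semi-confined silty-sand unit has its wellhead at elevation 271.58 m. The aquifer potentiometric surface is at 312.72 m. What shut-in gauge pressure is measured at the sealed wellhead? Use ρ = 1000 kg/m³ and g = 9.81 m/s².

Head above the cap: Δh = 312.72 − 271.58 = 41.14 m.
P = ρgΔh = 1000 × 9.81 × 41.14 = 403583 Pa ≈ 404 kPa.

P ≈ 404 kPa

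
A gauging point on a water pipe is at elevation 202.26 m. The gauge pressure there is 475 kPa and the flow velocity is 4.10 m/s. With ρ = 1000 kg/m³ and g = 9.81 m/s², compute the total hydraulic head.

h ≈ 251.54 m

Pressure head ψ = P/(ρg) = 475×1000 / (1000 × 9.81) = 48.42 m.
Velocity head = v²/(2g) = 4.10² / (2 × 9.81) = 0.857 m.
h = z + ψ + v²/(2g) = 202.26 + 48.42 + 0.857 = 251.54 m.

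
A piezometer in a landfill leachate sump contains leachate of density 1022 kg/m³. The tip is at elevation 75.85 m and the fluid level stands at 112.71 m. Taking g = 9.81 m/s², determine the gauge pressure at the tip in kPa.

Pressure head ψ = h − z = 112.71 − 75.85 = 36.86 m.
P = ρgψ = 1022 × 9.81 × 36.86 = 369552 Pa ≈ 370 kPa.

P ≈ 370 kPa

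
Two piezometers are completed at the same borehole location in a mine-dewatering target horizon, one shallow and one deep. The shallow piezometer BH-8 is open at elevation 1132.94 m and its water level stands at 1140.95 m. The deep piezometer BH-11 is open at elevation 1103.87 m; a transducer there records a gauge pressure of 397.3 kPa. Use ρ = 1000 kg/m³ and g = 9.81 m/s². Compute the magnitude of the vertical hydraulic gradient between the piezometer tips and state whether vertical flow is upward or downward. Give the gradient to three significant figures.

Total head at BH-8: h = 1140.95 m (water level in the standpipe).
Pressure head at BH-11: ψ = P/(ρg) = 397.3×1000 / (1000 × 9.81) = 40.50 m.
Total head at BH-11: h = z + ψ = 1103.87 + 40.50 = 1144.37 m.
Δh = h(BH-8) − h(BH-11) = 1140.95 − 1144.37 = -3.42 m.
Vertical separation Δz = 1132.94 − 1103.87 = 29.07 m.
|i_v| = |Δh| / Δz = 3.42 / 29.07 = 0.118.
Head is higher in the deep piezometer, so vertical flow is upward (discharge condition).

|i_v| ≈ 0.118; vertical flow is upward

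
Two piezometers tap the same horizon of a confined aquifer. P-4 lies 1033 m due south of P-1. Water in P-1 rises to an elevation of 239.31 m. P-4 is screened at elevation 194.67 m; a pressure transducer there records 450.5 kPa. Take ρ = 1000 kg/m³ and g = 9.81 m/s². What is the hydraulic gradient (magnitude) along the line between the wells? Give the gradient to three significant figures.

i ≈ 0.00124

Total head at P-1: h = 239.31 m (water level in the piezometer is the total head).
Pressure head at P-4: ψ = P/(ρg) = 450.5×1000 / (1000 × 9.81) = 45.92 m.
Total head at P-4: h = z + ψ = 194.67 + 45.92 = 240.59 m.
Head difference: h(P-1) − h(P-4) = 239.31 − 240.59 = -1.28 m.
Hydraulic gradient: i = |Δh| / L = 1.28 / 1033 = 0.00124.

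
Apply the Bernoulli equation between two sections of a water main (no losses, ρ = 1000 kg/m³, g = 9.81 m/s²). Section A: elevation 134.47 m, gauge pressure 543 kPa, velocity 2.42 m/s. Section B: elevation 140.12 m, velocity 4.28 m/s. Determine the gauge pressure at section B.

P₂ ≈ 481 kPa

Pressure head at A: ψ₁ = P₁/(ρg) = 543×1000 / (1000 × 9.81) = 55.35 m.
Velocity heads: v₁²/2g = 2.42²/19.62 = 0.298 m; v₂²/2g = 4.28²/19.62 = 0.934 m.
Total head H = z₁ + ψ₁ + v₁²/2g = 134.47 + 55.35 + 0.298 = 190.12 m.
ψ₂ = H − z₂ − v₂²/2g = 190.12 − 140.12 − 0.934 = 49.07 m.
P₂ = ρgψ₂ = 1000 × 9.81 × 49.07 ≈ 481 kPa.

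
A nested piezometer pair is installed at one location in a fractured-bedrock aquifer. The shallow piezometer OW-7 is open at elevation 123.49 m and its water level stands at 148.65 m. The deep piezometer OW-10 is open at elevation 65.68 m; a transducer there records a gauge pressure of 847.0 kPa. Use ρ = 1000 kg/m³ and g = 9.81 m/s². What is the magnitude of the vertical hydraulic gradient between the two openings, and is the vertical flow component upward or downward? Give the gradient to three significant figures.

Total head at OW-7: h = 148.65 m (water level in the standpipe).
Pressure head at OW-10: ψ = P/(ρg) = 847.0×1000 / (1000 × 9.81) = 86.34 m.
Total head at OW-10: h = z + ψ = 65.68 + 86.34 = 152.02 m.
Δh = h(OW-7) − h(OW-10) = 148.65 − 152.02 = -3.37 m.
Vertical separation Δz = 123.49 − 65.68 = 57.81 m.
|i_v| = |Δh| / Δz = 3.37 / 57.81 = 0.0583.
Head is higher in the deep piezometer, so vertical flow is upward (discharge condition).

|i_v| ≈ 0.0583; vertical flow is upward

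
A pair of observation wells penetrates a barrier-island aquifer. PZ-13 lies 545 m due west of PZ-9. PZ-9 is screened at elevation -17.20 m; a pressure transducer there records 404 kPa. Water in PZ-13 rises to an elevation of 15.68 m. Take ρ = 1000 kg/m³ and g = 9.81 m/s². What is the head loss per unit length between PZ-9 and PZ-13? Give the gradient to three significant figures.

i ≈ 0.0152 m/m

Pressure head at PZ-9: ψ = P/(ρg) = 404×1000 / (1000 × 9.81) = 41.18 m.
Total head at PZ-9: h = z + ψ = -17.20 + 41.18 = 23.98 m.
Total head at PZ-13: h = 15.68 m (water level in the piezometer is the total head).
Head difference: h(PZ-9) − h(PZ-13) = 23.98 − 15.68 = 8.30 m.
Hydraulic gradient: i = |Δh| / L = 8.30 / 545 = 0.0152.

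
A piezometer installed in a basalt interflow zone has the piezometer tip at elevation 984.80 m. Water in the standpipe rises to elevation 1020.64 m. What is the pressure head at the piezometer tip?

ψ ≈ 35.84 m

Total head h = 1020.64 m (the water-surface elevation in the piezometer).
Pressure head ψ = h − z = 1020.64 − 984.80 = 35.84 m.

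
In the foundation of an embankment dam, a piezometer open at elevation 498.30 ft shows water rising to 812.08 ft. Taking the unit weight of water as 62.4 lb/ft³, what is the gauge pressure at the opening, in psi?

P ≈ 136 psi

Pressure head ψ = h − z = 812.08 − 498.30 = 313.78 ft.
P = γ·ψ / 144 = 62.4 × 313.78 / 144 = 136 psi.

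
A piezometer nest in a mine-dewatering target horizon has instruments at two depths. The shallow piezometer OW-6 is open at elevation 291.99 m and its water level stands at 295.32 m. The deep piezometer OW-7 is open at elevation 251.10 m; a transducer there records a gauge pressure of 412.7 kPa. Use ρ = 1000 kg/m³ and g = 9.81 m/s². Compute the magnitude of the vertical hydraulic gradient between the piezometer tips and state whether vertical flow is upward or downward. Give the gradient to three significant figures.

|i_v| ≈ 0.0526; vertical flow is downward

Total head at OW-6: h = 295.32 m (water level in the standpipe).
Pressure head at OW-7: ψ = P/(ρg) = 412.7×1000 / (1000 × 9.81) = 42.07 m.
Total head at OW-7: h = z + ψ = 251.10 + 42.07 = 293.17 m.
Δh = h(OW-6) − h(OW-7) = 295.32 − 293.17 = 2.15 m.
Vertical separation Δz = 291.99 − 251.10 = 40.89 m.
|i_v| = |Δh| / Δz = 2.15 / 40.89 = 0.0526.
Head is higher in the shallow piezometer, so vertical flow is downward (recharge condition).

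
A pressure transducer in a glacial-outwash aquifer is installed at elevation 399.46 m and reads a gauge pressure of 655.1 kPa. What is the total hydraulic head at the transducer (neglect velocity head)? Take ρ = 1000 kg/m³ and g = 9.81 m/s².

h ≈ 466.24 m

ψ = P/(ρg) = 655.1×1000 / (1000 × 9.81) = 66.78 m.
h = z + ψ = 399.46 + 66.78 = 466.24 m.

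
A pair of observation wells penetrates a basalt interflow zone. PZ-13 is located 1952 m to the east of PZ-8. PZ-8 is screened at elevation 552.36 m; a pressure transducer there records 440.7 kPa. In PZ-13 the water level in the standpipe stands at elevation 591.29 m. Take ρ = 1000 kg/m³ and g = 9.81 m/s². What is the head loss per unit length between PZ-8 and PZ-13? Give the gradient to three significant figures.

Pressure head at PZ-8: ψ = P/(ρg) = 440.7×1000 / (1000 × 9.81) = 44.92 m.
Total head at PZ-8: h = z + ψ = 552.36 + 44.92 = 597.28 m.
Total head at PZ-13: h = 591.29 m (water level in the piezometer is the total head).
Head difference: h(PZ-8) − h(PZ-13) = 597.28 − 591.29 = 5.99 m.
Hydraulic gradient: i = |Δh| / L = 5.99 / 1952 = 0.00307.

i ≈ 0.00307 m/m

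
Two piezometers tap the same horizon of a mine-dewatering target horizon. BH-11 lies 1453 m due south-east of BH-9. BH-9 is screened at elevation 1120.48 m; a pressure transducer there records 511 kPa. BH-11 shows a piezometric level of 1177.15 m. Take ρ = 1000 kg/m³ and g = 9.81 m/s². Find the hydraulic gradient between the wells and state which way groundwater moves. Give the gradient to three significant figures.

Pressure head at BH-9: ψ = P/(ρg) = 511×1000 / (1000 × 9.81) = 52.09 m.
Total head at BH-9: h = z + ψ = 1120.48 + 52.09 = 1172.57 m.
Total head at BH-11: h = 1177.15 m (water level in the piezometer is the total head).
Head difference: h(BH-9) − h(BH-11) = 1172.57 − 1177.15 = -4.58 m.
Hydraulic gradient: i = |Δh| / L = 4.58 / 1453 = 0.00315.
Flow is from higher to lower head: from BH-11 toward BH-9, i.e. toward the north-west.

i ≈ 0.00315; groundwater flows toward the north-west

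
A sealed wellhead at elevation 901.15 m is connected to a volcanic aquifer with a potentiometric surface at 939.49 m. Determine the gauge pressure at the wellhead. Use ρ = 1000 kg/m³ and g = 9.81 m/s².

P ≈ 376 kPa

Head above the cap: Δh = 939.49 − 901.15 = 38.34 m.
P = ρgΔh = 1000 × 9.81 × 38.34 = 376115 Pa ≈ 376 kPa.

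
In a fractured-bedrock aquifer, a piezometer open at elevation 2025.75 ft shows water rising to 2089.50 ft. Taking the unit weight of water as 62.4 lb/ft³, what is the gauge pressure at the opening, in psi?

P ≈ 27.6 psi

Pressure head ψ = h − z = 2089.50 − 2025.75 = 63.75 ft.
P = γ·ψ / 144 = 62.4 × 63.75 / 144 = 27.6 psi.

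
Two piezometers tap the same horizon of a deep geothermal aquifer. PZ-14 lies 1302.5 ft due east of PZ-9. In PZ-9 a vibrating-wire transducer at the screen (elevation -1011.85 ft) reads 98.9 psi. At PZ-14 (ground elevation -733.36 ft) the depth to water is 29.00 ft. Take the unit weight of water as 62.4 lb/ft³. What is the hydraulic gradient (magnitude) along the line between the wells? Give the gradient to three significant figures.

i ≈ 0.0163

Pressure head at PZ-9: ψ = 144·P/γ = 144 × 98.9 / 62.4 = 228.23 ft.
Total head at PZ-9: h = z + ψ = -1011.85 + 228.23 = -783.62 ft.
Total head at PZ-14: h = -733.36 − 29.00 = -762.36 ft.
Head difference: h(PZ-9) − h(PZ-14) = -783.62 − (-762.36) = -21.26 ft.
Hydraulic gradient: i = |Δh| / L = 21.26 / 1302.5 = 0.0163.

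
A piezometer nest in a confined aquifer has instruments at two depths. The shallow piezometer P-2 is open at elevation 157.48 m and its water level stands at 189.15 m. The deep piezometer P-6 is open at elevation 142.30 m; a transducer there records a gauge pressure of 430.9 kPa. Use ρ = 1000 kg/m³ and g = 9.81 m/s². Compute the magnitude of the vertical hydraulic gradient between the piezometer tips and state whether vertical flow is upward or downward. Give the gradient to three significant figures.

Total head at P-2: h = 189.15 m (water level in the standpipe).
Pressure head at P-6: ψ = P/(ρg) = 430.9×1000 / (1000 × 9.81) = 43.92 m.
Total head at P-6: h = z + ψ = 142.30 + 43.92 = 186.22 m.
Δh = h(P-2) − h(P-6) = 189.15 − 186.22 = 2.93 m.
Vertical separation Δz = 157.48 − 142.30 = 15.18 m.
|i_v| = |Δh| / Δz = 2.93 / 15.18 = 0.193.
Head is higher in the shallow piezometer, so vertical flow is downward (recharge condition).

|i_v| ≈ 0.193; vertical flow is downward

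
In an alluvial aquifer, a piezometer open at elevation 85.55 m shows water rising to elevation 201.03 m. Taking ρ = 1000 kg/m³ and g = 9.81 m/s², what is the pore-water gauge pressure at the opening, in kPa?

Pressure head ψ = h − z = 201.03 − 85.55 = 115.48 m.
P = ρgψ = 1000 × 9.81 × 115.48 = 1132859 Pa ≈ 1130 kPa.

P ≈ 1130 kPa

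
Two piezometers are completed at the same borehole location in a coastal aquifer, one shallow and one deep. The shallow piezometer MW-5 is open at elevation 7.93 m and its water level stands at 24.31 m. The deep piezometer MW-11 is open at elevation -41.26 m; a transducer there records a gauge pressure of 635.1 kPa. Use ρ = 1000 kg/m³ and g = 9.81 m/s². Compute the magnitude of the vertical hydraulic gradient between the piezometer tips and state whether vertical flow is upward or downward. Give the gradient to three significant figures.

Total head at MW-5: h = 24.31 m (water level in the standpipe).
Pressure head at MW-11: ψ = P/(ρg) = 635.1×1000 / (1000 × 9.81) = 64.74 m.
Total head at MW-11: h = z + ψ = -41.26 + 64.74 = 23.48 m.
Δh = h(MW-5) − h(MW-11) = 24.31 − 23.48 = 0.83 m.
Vertical separation Δz = 7.93 − (-41.26) = 49.19 m.
|i_v| = |Δh| / Δz = 0.83 / 49.19 = 0.0169.
Head is higher in the shallow piezometer, so vertical flow is downward (recharge condition).

|i_v| ≈ 0.0169; vertical flow is downward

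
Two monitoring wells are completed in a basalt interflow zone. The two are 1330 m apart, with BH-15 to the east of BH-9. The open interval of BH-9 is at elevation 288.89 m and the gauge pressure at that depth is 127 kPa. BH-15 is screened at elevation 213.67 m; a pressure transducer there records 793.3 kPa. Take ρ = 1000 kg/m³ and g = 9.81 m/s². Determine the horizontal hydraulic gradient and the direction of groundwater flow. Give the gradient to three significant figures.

Pressure head at BH-9: ψ = P/(ρg) = 127×1000 / (1000 × 9.81) = 12.95 m.
Total head at BH-9: h = z + ψ = 288.89 + 12.95 = 301.84 m.
Pressure head at BH-15: ψ = P/(ρg) = 793.3×1000 / (1000 × 9.81) = 80.87 m.
Total head at BH-15: h = z + ψ = 213.67 + 80.87 = 294.54 m.
Head difference: h(BH-9) − h(BH-15) = 301.84 − 294.54 = 7.30 m.
Hydraulic gradient: i = |Δh| / L = 7.30 / 1330 = 0.00549.
Flow is from higher to lower head: from BH-9 toward BH-15, i.e. toward the east.

i ≈ 0.00549; groundwater flows toward the east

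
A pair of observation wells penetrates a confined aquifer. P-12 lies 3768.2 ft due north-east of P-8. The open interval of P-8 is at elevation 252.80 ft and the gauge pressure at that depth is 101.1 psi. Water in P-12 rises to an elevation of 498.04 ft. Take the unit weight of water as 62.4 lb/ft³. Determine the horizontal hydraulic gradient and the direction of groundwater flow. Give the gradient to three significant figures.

Pressure head at P-8: ψ = 144·P/γ = 144 × 101.1 / 62.4 = 233.31 ft.
Total head at P-8: h = z + ψ = 252.80 + 233.31 = 486.11 ft.
Total head at P-12: h = 498.04 ft (water level in the piezometer is the total head).
Head difference: h(P-8) − h(P-12) = 486.11 − 498.04 = -11.93 ft.
Hydraulic gradient: i = |Δh| / L = 11.93 / 3768.2 = 0.00317.
Flow is from higher to lower head: from P-12 toward P-8, i.e. toward the south-west.

i ≈ 0.00317; groundwater flows toward the south-west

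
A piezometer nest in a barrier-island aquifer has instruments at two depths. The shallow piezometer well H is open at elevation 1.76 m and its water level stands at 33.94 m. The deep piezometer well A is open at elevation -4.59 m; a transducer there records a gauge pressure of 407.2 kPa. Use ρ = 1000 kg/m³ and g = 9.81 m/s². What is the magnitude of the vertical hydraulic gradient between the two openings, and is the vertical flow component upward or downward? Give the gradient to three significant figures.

Total head at well H: h = 33.94 m (water level in the standpipe).
Pressure head at well A: ψ = P/(ρg) = 407.2×1000 / (1000 × 9.81) = 41.51 m.
Total head at well A: h = z + ψ = -4.59 + 41.51 = 36.92 m.
Δh = h(well H) − h(well A) = 33.94 − 36.92 = -2.98 m.
Vertical separation Δz = 1.76 − (-4.59) = 6.35 m.
|i_v| = |Δh| / Δz = 2.98 / 6.35 = 0.469.
Head is higher in the deep piezometer, so vertical flow is upward (discharge condition).

|i_v| ≈ 0.469; vertical flow is upward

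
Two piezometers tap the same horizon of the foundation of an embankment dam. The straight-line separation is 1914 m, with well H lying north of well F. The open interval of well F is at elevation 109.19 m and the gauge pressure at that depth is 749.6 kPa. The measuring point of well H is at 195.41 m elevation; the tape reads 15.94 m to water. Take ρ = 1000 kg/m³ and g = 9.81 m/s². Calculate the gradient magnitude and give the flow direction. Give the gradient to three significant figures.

Pressure head at well F: ψ = P/(ρg) = 749.6×1000 / (1000 × 9.81) = 76.41 m.
Total head at well F: h = z + ψ = 109.19 + 76.41 = 185.60 m.
Total head at well H: h = 195.41 − 15.94 = 179.47 m.
Head difference: h(well F) − h(well H) = 185.60 − 179.47 = 6.13 m.
Hydraulic gradient: i = |Δh| / L = 6.13 / 1914 = 0.00320.
Flow is from higher to lower head: from well F toward well H, i.e. toward the north.

i ≈ 0.00320; groundwater flows toward the north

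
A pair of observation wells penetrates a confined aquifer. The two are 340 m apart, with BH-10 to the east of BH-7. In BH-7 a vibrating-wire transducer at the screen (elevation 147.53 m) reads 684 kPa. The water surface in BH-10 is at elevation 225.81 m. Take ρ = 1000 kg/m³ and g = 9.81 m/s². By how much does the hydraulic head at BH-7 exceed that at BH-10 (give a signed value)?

Pressure head at BH-7: ψ = P/(ρg) = 684×1000 / (1000 × 9.81) = 69.72 m.
Total head at BH-7: h = z + ψ = 147.53 + 69.72 = 217.25 m.
Total head at BH-10: h = 225.81 m (water level in the piezometer is the total head).
Head difference: h(BH-7) − h(BH-10) = 217.25 − 225.81 = -8.56 m.

Δh ≈ -8.56 m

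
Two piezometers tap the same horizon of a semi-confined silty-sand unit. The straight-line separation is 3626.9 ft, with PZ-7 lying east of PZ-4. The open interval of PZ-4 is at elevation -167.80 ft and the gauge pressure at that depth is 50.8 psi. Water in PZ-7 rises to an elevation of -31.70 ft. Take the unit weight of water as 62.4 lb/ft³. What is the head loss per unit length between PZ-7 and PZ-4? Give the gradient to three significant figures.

Pressure head at PZ-4: ψ = 144·P/γ = 144 × 50.8 / 62.4 = 117.23 ft.
Total head at PZ-4: h = z + ψ = -167.80 + 117.23 = -50.57 ft.
Total head at PZ-7: h = -31.70 ft (water level in the piezometer is the total head).
Head difference: h(PZ-4) − h(PZ-7) = -50.57 − (-31.70) = -18.87 ft.
Hydraulic gradient: i = |Δh| / L = 18.87 / 3626.9 = 0.00520.

i ≈ 0.00520 ft/ft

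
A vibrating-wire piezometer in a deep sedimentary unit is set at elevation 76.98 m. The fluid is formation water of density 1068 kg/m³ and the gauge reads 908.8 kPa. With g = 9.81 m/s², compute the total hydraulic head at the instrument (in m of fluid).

h ≈ 163.72 m

ψ = P/(ρg) = 908.8×1000 / (1068 × 9.81) = 86.74 m.
h = z + ψ = 76.98 + 86.74 = 163.72 m.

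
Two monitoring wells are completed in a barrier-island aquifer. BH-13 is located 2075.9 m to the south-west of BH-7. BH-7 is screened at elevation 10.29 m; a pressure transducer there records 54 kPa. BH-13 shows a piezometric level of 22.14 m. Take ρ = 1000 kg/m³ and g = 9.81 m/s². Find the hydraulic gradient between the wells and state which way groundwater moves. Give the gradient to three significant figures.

Pressure head at BH-7: ψ = P/(ρg) = 54×1000 / (1000 × 9.81) = 5.50 m.
Total head at BH-7: h = z + ψ = 10.29 + 5.50 = 15.79 m.
Total head at BH-13: h = 22.14 m (water level in the piezometer is the total head).
Head difference: h(BH-7) − h(BH-13) = 15.79 − 22.14 = -6.35 m.
Hydraulic gradient: i = |Δh| / L = 6.35 / 2075.9 = 0.00306.
Flow is from higher to lower head: from BH-13 toward BH-7, i.e. toward the north-east.

i ≈ 0.00306; groundwater flows toward the north-east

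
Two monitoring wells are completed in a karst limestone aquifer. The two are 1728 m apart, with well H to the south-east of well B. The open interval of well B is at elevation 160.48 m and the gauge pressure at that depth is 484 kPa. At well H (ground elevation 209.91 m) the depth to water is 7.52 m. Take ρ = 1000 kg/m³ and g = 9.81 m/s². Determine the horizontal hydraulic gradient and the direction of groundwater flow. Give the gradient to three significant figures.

Pressure head at well B: ψ = P/(ρg) = 484×1000 / (1000 × 9.81) = 49.34 m.
Total head at well B: h = z + ψ = 160.48 + 49.34 = 209.82 m.
Total head at well H: h = 209.91 − 7.52 = 202.39 m.
Head difference: h(well B) − h(well H) = 209.82 − 202.39 = 7.43 m.
Hydraulic gradient: i = |Δh| / L = 7.43 / 1728 = 0.00430.
Flow is from higher to lower head: from well B toward well H, i.e. toward the south-east.

i ≈ 0.00430; groundwater flows toward the south-east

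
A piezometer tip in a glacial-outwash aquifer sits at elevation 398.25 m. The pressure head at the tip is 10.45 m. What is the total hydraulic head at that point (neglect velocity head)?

h ≈ 408.70 m

h = z + ψ = 398.25 + 10.45 = 408.70 m.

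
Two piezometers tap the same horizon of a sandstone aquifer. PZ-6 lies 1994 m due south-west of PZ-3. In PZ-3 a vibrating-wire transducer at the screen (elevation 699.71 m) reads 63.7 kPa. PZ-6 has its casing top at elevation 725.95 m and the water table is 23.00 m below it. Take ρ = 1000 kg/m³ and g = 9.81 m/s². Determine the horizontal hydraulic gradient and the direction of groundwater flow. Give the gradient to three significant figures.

Pressure head at PZ-3: ψ = P/(ρg) = 63.7×1000 / (1000 × 9.81) = 6.49 m.
Total head at PZ-3: h = z + ψ = 699.71 + 6.49 = 706.20 m.
Total head at PZ-6: h = 725.95 − 23.00 = 702.95 m.
Head difference: h(PZ-3) − h(PZ-6) = 706.20 − 702.95 = 3.25 m.
Hydraulic gradient: i = |Δh| / L = 3.25 / 1994 = 0.00163.
Flow is from higher to lower head: from PZ-3 toward PZ-6, i.e. toward the south-west.

i ≈ 0.00163; groundwater flows toward the south-west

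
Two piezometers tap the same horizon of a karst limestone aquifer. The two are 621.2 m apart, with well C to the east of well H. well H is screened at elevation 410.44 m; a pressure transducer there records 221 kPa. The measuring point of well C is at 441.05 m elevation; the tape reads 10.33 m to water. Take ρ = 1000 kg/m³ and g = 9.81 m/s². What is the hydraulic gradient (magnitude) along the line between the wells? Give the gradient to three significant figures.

i ≈ 0.00362

Pressure head at well H: ψ = P/(ρg) = 221×1000 / (1000 × 9.81) = 22.53 m.
Total head at well H: h = z + ψ = 410.44 + 22.53 = 432.97 m.
Total head at well C: h = 441.05 − 10.33 = 430.72 m.
Head difference: h(well H) − h(well C) = 432.97 − 430.72 = 2.25 m.
Hydraulic gradient: i = |Δh| / L = 2.25 / 621.2 = 0.00362.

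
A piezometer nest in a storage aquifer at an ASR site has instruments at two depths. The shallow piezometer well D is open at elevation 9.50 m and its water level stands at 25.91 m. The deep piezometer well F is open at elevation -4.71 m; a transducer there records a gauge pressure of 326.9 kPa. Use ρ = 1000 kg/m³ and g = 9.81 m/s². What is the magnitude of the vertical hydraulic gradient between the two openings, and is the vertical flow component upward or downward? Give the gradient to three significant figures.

|i_v| ≈ 0.190; vertical flow is upward

Total head at well D: h = 25.91 m (water level in the standpipe).
Pressure head at well F: ψ = P/(ρg) = 326.9×1000 / (1000 × 9.81) = 33.32 m.
Total head at well F: h = z + ψ = -4.71 + 33.32 = 28.61 m.
Δh = h(well D) − h(well F) = 25.91 − 28.61 = -2.70 m.
Vertical separation Δz = 9.50 − (-4.71) = 14.21 m.
|i_v| = |Δh| / Δz = 2.70 / 14.21 = 0.190.
Head is higher in the deep piezometer, so vertical flow is upward (discharge condition).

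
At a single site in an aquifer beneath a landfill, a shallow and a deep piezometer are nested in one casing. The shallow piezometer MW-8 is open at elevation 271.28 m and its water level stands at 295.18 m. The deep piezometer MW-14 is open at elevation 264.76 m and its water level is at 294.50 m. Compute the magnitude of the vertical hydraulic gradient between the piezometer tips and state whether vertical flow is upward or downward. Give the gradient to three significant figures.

|i_v| ≈ 0.104; vertical flow is downward

Total head at MW-8: h = 295.18 m (water level in the standpipe).
Total head at MW-14: h = 294.50 m.
Δh = h(MW-8) − h(MW-14) = 295.18 − 294.50 = 0.68 m.
Vertical separation Δz = 271.28 − 264.76 = 6.52 m.
|i_v| = |Δh| / Δz = 0.68 / 6.52 = 0.104.
Head is higher in the shallow piezometer, so vertical flow is downward (recharge condition).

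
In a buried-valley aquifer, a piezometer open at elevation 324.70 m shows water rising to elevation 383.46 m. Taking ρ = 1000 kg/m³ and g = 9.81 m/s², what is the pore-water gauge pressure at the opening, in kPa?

Pressure head ψ = h − z = 383.46 − 324.70 = 58.76 m.
P = ρgψ = 1000 × 9.81 × 58.76 = 576436 Pa ≈ 576 kPa.

P ≈ 576 kPa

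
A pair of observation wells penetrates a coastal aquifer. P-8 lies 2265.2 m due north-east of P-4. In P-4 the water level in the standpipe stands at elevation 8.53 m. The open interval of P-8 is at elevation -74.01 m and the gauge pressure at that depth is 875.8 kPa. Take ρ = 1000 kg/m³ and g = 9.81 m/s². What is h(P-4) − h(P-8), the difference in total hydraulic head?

Δh ≈ -6.74 m

Total head at P-4: h = 8.53 m (water level in the piezometer is the total head).
Pressure head at P-8: ψ = P/(ρg) = 875.8×1000 / (1000 × 9.81) = 89.28 m.
Total head at P-8: h = z + ψ = -74.01 + 89.28 = 15.27 m.
Head difference: h(P-4) − h(P-8) = 8.53 − 15.27 = -6.74 m.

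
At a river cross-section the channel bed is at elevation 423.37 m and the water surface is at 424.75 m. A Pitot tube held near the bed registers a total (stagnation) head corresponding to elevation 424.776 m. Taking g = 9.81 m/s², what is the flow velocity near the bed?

Near the bed, under hydrostatic conditions, the piezometric head (z + ψ) equals the free-surface elevation, 424.75 m.
Velocity head = total − piezometric = 424.776 − 424.75 = 0.026 m.
v = √(2g·h_v) = √(2 × 9.81 × 0.026) = 0.714 m/s.

v ≈ 0.714 m/s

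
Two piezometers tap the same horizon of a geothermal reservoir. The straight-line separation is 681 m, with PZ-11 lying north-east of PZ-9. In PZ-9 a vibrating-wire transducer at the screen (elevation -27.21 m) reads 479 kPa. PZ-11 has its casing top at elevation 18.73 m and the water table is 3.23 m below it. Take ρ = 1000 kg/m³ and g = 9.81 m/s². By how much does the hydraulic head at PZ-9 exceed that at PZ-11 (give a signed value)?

Δh ≈ 6.12 m

Pressure head at PZ-9: ψ = P/(ρg) = 479×1000 / (1000 × 9.81) = 48.83 m.
Total head at PZ-9: h = z + ψ = -27.21 + 48.83 = 21.62 m.
Total head at PZ-11: h = 18.73 − 3.23 = 15.50 m.
Head difference: h(PZ-9) − h(PZ-11) = 21.62 − 15.50 = 6.12 m.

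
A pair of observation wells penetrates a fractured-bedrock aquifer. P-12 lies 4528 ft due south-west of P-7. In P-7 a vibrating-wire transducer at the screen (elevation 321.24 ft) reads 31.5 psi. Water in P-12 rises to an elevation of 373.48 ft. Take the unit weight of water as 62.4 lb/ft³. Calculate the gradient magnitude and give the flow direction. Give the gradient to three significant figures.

i ≈ 0.00452; groundwater flows toward the south-west

Pressure head at P-7: ψ = 144·P/γ = 144 × 31.5 / 62.4 = 72.69 ft.
Total head at P-7: h = z + ψ = 321.24 + 72.69 = 393.93 ft.
Total head at P-12: h = 373.48 ft (water level in the piezometer is the total head).
Head difference: h(P-7) − h(P-12) = 393.93 − 373.48 = 20.45 ft.
Hydraulic gradient: i = |Δh| / L = 20.45 / 4528 = 0.00452.
Flow is from higher to lower head: from P-7 toward P-12, i.e. toward the south-west.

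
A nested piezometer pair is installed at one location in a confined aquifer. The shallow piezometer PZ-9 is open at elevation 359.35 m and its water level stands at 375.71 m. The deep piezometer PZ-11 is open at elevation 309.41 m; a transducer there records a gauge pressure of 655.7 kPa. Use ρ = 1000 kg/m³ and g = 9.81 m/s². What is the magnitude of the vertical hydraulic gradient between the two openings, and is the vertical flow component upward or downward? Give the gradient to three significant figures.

Total head at PZ-9: h = 375.71 m (water level in the standpipe).
Pressure head at PZ-11: ψ = P/(ρg) = 655.7×1000 / (1000 × 9.81) = 66.84 m.
Total head at PZ-11: h = z + ψ = 309.41 + 66.84 = 376.25 m.
Δh = h(PZ-9) − h(PZ-11) = 375.71 − 376.25 = -0.54 m.
Vertical separation Δz = 359.35 − 309.41 = 49.94 m.
|i_v| = |Δh| / Δz = 0.54 / 49.94 = 0.0108.
Head is higher in the deep piezometer, so vertical flow is upward (discharge condition).

|i_v| ≈ 0.0108; vertical flow is upward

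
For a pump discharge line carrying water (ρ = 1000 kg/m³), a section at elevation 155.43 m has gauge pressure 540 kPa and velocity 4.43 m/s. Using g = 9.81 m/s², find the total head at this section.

Pressure head ψ = P/(ρg) = 540×1000 / (1000 × 9.81) = 55.05 m.
Velocity head = v²/(2g) = 4.43² / (2 × 9.81) = 1.000 m.
h = z + ψ + v²/(2g) = 155.43 + 55.05 + 1.000 = 211.48 m.

h ≈ 211.48 m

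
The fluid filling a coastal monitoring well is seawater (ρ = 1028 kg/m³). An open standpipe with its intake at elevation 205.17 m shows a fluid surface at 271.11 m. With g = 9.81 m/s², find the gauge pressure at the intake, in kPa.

Pressure head ψ = h − z = 271.11 − 205.17 = 65.94 m.
P = ρgψ = 1028 × 9.81 × 65.94 = 664984 Pa ≈ 665 kPa.

P ≈ 665 kPa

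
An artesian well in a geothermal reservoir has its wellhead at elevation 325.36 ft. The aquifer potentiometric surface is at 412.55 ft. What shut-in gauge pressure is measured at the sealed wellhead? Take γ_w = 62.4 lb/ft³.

Head above the cap: Δh = 412.55 − 325.36 = 87.19 ft.
P = γΔh/144 = 62.4 × 87.19 / 144 = 37.8 psi.

P ≈ 37.8 psi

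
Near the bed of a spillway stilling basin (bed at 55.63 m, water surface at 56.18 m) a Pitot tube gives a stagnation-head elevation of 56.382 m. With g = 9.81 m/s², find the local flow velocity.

v ≈ 1.99 m/s

Near the bed, under hydrostatic conditions, the piezometric head (z + ψ) equals the free-surface elevation, 56.18 m.
Velocity head = total − piezometric = 56.382 − 56.18 = 0.202 m.
v = √(2g·h_v) = √(2 × 9.81 × 0.202) = 1.99 m/s.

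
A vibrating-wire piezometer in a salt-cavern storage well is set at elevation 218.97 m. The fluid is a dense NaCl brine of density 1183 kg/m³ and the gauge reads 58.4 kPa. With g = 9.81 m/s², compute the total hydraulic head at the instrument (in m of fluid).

ψ = P/(ρg) = 58.4×1000 / (1183 × 9.81) = 5.03 m.
h = z + ψ = 218.97 + 5.03 = 224.00 m.

h ≈ 224.00 m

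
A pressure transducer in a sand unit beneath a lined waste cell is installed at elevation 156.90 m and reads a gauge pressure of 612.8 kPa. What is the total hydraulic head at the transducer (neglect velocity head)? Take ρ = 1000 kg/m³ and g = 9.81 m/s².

ψ = P/(ρg) = 612.8×1000 / (1000 × 9.81) = 62.47 m.
h = z + ψ = 156.90 + 62.47 = 219.37 m.

h ≈ 219.37 m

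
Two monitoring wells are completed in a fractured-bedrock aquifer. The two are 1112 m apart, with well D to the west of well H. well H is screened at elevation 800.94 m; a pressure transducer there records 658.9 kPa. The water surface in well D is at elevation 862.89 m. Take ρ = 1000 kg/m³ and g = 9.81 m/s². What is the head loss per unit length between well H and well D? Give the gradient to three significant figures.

Pressure head at well H: ψ = P/(ρg) = 658.9×1000 / (1000 × 9.81) = 67.17 m.
Total head at well H: h = z + ψ = 800.94 + 67.17 = 868.11 m.
Total head at well D: h = 862.89 m (water level in the piezometer is the total head).
Head difference: h(well H) − h(well D) = 868.11 − 862.89 = 5.22 m.
Hydraulic gradient: i = |Δh| / L = 5.22 / 1112 = 0.00469.

i ≈ 0.00469 m/m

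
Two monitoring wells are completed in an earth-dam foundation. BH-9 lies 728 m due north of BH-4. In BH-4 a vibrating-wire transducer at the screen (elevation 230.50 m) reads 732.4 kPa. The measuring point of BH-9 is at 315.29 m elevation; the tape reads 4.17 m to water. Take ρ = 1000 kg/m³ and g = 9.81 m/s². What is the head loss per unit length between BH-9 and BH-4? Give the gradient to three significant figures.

i ≈ 0.00819 m/m

Pressure head at BH-4: ψ = P/(ρg) = 732.4×1000 / (1000 × 9.81) = 74.66 m.
Total head at BH-4: h = z + ψ = 230.50 + 74.66 = 305.16 m.
Total head at BH-9: h = 315.29 − 4.17 = 311.12 m.
Head difference: h(BH-4) − h(BH-9) = 305.16 − 311.12 = -5.96 m.
Hydraulic gradient: i = |Δh| / L = 5.96 / 728 = 0.00819.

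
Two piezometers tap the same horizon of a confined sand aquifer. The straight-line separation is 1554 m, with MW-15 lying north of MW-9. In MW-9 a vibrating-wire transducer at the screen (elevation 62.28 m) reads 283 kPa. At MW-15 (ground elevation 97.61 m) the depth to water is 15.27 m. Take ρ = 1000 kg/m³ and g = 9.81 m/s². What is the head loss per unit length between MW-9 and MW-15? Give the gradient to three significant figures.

Pressure head at MW-9: ψ = P/(ρg) = 283×1000 / (1000 × 9.81) = 28.85 m.
Total head at MW-9: h = z + ψ = 62.28 + 28.85 = 91.13 m.
Total head at MW-15: h = 97.61 − 15.27 = 82.34 m.
Head difference: h(MW-9) − h(MW-15) = 91.13 − 82.34 = 8.79 m.
Hydraulic gradient: i = |Δh| / L = 8.79 / 1554 = 0.00566.

i ≈ 0.00566 m/m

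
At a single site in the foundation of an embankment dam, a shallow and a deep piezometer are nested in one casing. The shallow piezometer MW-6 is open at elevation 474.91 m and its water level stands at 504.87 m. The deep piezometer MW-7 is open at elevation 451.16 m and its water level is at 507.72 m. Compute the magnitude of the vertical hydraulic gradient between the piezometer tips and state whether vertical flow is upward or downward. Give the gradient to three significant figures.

Total head at MW-6: h = 504.87 m (water level in the standpipe).
Total head at MW-7: h = 507.72 m.
Δh = h(MW-6) − h(MW-7) = 504.87 − 507.72 = -2.85 m.
Vertical separation Δz = 474.91 − 451.16 = 23.75 m.
|i_v| = |Δh| / Δz = 2.85 / 23.75 = 0.120.
Head is higher in the deep piezometer, so vertical flow is upward (discharge condition).

|i_v| ≈ 0.120; vertical flow is upward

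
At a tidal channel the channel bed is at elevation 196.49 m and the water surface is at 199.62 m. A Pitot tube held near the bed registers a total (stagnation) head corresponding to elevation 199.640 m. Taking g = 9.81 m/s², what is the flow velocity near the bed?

Near the bed, under hydrostatic conditions, the piezometric head (z + ψ) equals the free-surface elevation, 199.62 m.
Velocity head = total − piezometric = 199.640 − 199.62 = 0.020 m.
v = √(2g·h_v) = √(2 × 9.81 × 0.020) = 0.626 m/s.

v ≈ 0.626 m/s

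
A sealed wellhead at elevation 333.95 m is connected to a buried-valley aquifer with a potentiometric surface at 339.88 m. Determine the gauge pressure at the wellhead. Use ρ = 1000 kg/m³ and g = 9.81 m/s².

P ≈ 58.2 kPa

Head above the cap: Δh = 339.88 − 333.95 = 5.93 m.
P = ρgΔh = 1000 × 9.81 × 5.93 = 58173 Pa ≈ 58.2 kPa.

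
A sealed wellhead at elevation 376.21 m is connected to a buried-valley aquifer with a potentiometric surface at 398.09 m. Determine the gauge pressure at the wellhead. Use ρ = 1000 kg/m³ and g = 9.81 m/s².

P ≈ 215 kPa

Head above the cap: Δh = 398.09 − 376.21 = 21.88 m.
P = ρgΔh = 1000 × 9.81 × 21.88 = 214643 Pa ≈ 215 kPa.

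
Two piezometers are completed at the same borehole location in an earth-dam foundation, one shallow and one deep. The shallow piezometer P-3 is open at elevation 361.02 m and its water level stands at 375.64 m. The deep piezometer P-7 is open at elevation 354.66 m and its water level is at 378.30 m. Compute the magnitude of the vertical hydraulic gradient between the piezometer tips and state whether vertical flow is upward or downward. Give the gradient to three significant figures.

Total head at P-3: h = 375.64 m (water level in the standpipe).
Total head at P-7: h = 378.30 m.
Δh = h(P-3) − h(P-7) = 375.64 − 378.30 = -2.66 m.
Vertical separation Δz = 361.02 − 354.66 = 6.36 m.
|i_v| = |Δh| / Δz = 2.66 / 6.36 = 0.418.
Head is higher in the deep piezometer, so vertical flow is upward (discharge condition).

|i_v| ≈ 0.418; vertical flow is upward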